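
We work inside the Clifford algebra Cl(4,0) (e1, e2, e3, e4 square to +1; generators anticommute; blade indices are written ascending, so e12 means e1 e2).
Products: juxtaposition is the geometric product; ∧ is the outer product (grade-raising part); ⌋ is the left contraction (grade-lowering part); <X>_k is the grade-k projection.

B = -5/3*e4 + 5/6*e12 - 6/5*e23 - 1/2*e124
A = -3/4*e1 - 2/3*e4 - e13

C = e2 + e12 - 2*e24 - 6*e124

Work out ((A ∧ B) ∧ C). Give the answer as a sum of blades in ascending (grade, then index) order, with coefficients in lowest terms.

step 1: 5/4*e14 + 9/10*e123 - 5/9*e124 + 5/3*e134 + 4/5*e234
step 2: -5/4*e124 + 5/3*e1234
Answer: -5/4*e124 + 5/3*e1234


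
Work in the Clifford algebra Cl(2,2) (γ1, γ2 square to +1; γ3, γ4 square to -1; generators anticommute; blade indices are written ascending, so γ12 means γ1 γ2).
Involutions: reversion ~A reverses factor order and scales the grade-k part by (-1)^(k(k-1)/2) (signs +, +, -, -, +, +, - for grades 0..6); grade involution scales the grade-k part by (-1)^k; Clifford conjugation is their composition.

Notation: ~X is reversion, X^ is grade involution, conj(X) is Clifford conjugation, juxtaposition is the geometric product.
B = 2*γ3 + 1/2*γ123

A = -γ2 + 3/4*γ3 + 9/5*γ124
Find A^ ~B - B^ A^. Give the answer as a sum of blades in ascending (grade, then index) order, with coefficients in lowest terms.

first term: 3/2 - 3/8*γ12 + 1/2*γ13 + 2*γ23 + 9/10*γ34 + 18/5*γ1234
second term: -3/2 - 3/8*γ12 + 1/2*γ13 + 2*γ23 - 9/10*γ34 + 18/5*γ1234
Answer: 3 + 9/5*γ34


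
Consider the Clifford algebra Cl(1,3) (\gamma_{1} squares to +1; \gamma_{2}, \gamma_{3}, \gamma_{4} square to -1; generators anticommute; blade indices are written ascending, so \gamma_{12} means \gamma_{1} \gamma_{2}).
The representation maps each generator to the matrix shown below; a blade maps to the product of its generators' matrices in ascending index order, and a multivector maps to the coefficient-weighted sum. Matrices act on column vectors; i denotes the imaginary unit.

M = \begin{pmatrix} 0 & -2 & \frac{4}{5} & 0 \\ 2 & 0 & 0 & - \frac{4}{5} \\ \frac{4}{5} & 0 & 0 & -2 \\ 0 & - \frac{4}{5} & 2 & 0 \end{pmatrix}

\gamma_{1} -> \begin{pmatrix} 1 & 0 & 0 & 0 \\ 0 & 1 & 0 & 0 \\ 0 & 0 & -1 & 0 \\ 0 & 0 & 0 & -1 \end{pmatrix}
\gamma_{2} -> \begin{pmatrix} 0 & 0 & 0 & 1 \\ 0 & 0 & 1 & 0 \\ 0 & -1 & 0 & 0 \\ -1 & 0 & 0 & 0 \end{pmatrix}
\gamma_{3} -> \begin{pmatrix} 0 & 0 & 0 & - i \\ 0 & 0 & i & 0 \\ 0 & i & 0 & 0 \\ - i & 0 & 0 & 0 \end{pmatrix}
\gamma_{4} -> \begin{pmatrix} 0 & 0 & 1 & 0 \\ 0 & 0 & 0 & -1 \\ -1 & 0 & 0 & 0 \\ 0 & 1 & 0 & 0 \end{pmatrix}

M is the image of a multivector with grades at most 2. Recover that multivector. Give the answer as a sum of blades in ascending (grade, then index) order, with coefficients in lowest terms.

Method: the blade images are trace-orthogonal — tr(rho(e_A) rho(e_B)^-1) = 4 if A = B and 0 otherwise — and rho(e_A)^-1 = (e_A)^2 * rho(e_A) with (e_A)^2 = +1 or -1, so the coefficient of e_A in the preimage is (e_A)^2 * tr(M rho(e_A))/4.
Nonzero projections over blades of grade <= 2: \gamma_{14}: (\gamma_{14})^2 = +1, tr(M rho(\gamma_{14})) = \frac{16}{5}, coefficient \frac{4}{5}; \gamma_{24}: (\gamma_{24})^2 = -1, tr(M rho(\gamma_{24})) = 8, coefficient -2. Every other blade of grade <= 2 projects to 0.
Answer: \frac{4}{5} \gamma_{14} - 2 \gamma_{24}


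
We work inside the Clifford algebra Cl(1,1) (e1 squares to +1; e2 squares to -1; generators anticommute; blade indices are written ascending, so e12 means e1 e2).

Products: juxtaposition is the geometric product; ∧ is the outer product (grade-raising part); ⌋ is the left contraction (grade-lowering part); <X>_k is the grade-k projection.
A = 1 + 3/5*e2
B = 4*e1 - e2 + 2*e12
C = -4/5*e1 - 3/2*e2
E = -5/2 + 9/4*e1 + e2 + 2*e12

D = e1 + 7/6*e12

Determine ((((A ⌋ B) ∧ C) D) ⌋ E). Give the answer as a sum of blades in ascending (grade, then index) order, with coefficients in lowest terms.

step 1: 3/5 + 26/5*e1 - e2 + 2*e12
step 2: -12/25*e1 - 9/10*e2 - 43/5*e12
step 3: -1577/150 - 21/20*e1 + 201/25*e2 + 9/10*e12
step 4: 21217/1200 - 303/40*e1 - 946/75*e2 - 1577/75*e12
Answer: 21217/1200 - 303/40*e1 - 946/75*e2 - 1577/75*e12


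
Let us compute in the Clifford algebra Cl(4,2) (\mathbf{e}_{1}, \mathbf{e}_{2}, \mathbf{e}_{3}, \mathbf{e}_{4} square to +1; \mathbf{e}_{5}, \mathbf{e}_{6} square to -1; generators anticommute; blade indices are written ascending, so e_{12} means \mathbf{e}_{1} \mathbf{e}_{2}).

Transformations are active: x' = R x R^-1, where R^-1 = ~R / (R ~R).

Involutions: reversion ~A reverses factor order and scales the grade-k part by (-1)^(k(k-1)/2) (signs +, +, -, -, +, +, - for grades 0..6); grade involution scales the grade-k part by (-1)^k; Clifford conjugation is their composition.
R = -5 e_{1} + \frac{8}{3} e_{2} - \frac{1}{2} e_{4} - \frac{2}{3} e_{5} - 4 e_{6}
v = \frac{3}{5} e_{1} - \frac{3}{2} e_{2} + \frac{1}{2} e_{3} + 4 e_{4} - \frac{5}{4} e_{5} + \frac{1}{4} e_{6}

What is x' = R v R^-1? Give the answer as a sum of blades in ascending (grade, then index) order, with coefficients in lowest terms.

~R = -5 e_{1} + \frac{8}{3} e_{2} - \frac{1}{2} e_{4} - \frac{2}{3} e_{5} - 4 e_{6}, and R ~R = \frac{191}{12}, so R^-1 = ~R / (\frac{191}{12}).
R v = -\frac{53}{6} + \frac{59}{10} e_{12} - \frac{5}{2} e_{13} - \frac{197}{10} e_{14} + \frac{133}{20} e_{15} + \frac{23}{20} e_{16} + \frac{4}{3} e_{23} + \frac{119}{12} e_{24} - \frac{13}{3} e_{25} - \frac{16}{3} e_{26} + \frac{1}{4} e_{34} + \frac{1}{3} e_{35} + 2 e_{36} + \frac{79}{24} e_{45} + \frac{127}{8} e_{46} - \frac{31}{6} e_{56}
Answer: \frac{4727}{955} e_{1} - \frac{1673}{1146} e_{2} - \frac{1}{2} e_{3} - \frac{658}{191} e_{4} + \frac{4561}{2292} e_{5} + \frac{3201}{764} e_{6}


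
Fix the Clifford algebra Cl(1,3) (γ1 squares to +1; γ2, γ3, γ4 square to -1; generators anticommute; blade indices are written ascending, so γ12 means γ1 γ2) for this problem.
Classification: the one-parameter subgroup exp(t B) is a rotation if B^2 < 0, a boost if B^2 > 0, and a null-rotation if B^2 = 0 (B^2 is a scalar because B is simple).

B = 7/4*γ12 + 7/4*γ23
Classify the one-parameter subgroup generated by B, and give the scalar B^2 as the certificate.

B^2 term by term: the squares give (7/4)^2*(γ12)^2 + (7/4)^2*(γ23)^2 = 49/16*(+1) + 49/16*(-1) = 0 (each basis 2-blade squares to minus the product of its generators' squares); cross terms between blades sharing an index anticommute and cancel. So B^2 = 0.
Answer: null-rotation, certificate B^2 = 0. B^2 = 0 is basis-independent, so its sign is the whole story.


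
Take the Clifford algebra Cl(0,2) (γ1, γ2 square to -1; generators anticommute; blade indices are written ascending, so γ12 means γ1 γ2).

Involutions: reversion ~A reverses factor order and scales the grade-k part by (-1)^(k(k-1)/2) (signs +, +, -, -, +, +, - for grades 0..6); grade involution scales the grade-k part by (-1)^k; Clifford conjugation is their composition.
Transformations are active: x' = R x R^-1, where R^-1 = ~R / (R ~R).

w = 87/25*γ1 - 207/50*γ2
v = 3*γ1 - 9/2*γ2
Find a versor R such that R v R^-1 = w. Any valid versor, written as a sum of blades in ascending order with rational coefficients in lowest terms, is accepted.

Sketch: the shared square -117/4 makes R = v + w = 162/25*γ1 - 216/25*γ2 the natural versor; its sandwich fixes that direction, negates (v - w)/2, and sends v to w.
Answer: 162/25*γ1 - 216/25*γ2


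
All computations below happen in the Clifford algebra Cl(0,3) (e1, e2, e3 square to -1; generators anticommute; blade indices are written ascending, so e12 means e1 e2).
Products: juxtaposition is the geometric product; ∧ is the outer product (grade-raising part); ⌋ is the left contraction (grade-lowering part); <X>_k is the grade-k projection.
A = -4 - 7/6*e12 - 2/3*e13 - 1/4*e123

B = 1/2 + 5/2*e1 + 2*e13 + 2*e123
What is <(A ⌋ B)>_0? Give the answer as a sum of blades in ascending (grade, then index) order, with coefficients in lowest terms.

step 1: -7/6 - 10*e1 - 4/3*e2 + 7/3*e3 - 8*e13 - 8*e123
step 2: -7/6
Answer: -7/6


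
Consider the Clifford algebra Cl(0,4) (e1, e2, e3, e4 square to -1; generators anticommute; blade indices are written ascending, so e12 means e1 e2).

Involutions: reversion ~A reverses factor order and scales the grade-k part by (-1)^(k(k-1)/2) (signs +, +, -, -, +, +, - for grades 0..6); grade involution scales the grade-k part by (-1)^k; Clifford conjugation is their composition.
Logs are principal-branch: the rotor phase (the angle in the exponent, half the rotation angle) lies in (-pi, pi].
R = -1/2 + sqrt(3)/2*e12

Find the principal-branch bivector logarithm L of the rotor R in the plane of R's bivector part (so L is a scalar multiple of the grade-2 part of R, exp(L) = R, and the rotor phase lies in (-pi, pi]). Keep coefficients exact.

The scalar part of R is -1/2, so the principal-branch rotor phase is pinned; divide the bivector part by its sine to get the unit plane — L is the phase times that plane.
Concretely: cos(phase) = -1/2 gives phase = ±2*pi/3, and since phase/sin(phase) is even the sign is immaterial: L = (phase/sin(phase)) * <R>_2 = (4*sqrt(3)*pi/9) * <R>_2.
Answer: 2*pi/3*e12


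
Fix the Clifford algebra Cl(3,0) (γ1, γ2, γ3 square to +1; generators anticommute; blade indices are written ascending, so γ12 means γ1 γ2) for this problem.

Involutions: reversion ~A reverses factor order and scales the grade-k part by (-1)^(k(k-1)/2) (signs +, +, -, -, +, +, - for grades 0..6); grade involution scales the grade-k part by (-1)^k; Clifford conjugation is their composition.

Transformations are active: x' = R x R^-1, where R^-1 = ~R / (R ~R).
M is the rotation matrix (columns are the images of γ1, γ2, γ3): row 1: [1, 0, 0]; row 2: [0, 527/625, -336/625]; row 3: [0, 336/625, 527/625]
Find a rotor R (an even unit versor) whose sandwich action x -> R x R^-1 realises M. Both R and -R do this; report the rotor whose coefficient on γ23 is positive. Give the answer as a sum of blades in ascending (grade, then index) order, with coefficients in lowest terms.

Method: write R = a + b12*γ12 + b13*γ13 + b23*γ23 with a^2 + b12^2 + b13^2 + b23^2 = 1 (so R^-1 = ~R). Expanding the columns R e_j ~R gives tr M = 4a^2 - 1 and, from the antisymmetric part, M21 - M12 = -4a*b12, M13 - M31 = 4a*b13, M32 - M23 = -4a*b23.
Here tr M = 1679/625, so a^2 = (1 + tr M)/4 = 576/625 and a = ±24/25. Taking a = 24/25: M21 - M12 = 0, M13 - M31 = 0, M32 - M23 = 672/625, giving b12 = 0, b13 = 0, b23 = -7/25, i.e. R = 24/25 - 7/25*γ23.
Its γ23 coefficient is negative, so report the other preimage -R.
Answer: -24/25 + 7/25*γ23. Uniqueness: Spin(3) -> SO(3) maps R and -R to the same rotation of trace 1679/625; fixing the sign of the γ23 coefficient removes the ambiguity.


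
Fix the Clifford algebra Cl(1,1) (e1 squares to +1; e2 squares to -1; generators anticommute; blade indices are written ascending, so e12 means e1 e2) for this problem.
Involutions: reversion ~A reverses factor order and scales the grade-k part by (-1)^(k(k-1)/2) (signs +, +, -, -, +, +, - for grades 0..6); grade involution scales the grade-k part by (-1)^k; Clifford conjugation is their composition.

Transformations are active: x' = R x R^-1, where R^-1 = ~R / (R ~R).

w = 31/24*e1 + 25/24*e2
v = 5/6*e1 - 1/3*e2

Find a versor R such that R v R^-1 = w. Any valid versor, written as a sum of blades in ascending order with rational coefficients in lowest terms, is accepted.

Sketch: the shared square 7/12 makes R = v + w = 17/8*e1 + 17/24*e2 the natural versor; its sandwich fixes that direction, negates (v - w)/2, and sends v to w.
Answer: 17/8*e1 + 17/24*e2


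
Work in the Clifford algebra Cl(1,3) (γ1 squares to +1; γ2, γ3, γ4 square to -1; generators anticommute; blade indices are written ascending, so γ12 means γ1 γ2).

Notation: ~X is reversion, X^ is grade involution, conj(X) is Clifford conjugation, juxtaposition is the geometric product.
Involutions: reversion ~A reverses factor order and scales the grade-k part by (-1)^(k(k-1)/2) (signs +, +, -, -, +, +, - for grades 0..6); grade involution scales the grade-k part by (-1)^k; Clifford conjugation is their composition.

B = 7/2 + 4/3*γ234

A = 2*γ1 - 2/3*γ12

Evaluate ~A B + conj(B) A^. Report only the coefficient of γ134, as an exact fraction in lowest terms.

first term: 7*γ1 + 7/3*γ12 - 8/9*γ134 + 8/3*γ1234
second term: -7*γ1 - 7/3*γ12 - 8/9*γ134 + 8/3*γ1234
Answer: -16/9


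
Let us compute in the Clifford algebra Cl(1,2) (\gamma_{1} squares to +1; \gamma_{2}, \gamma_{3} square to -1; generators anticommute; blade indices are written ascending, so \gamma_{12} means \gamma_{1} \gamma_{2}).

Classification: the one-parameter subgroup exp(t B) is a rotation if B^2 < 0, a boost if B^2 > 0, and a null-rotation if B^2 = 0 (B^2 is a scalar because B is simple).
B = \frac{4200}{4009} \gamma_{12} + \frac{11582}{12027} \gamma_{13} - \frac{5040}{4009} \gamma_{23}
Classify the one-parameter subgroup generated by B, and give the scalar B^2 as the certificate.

B^2 term by term: the squares give (\frac{4200}{4009})^2*(\gamma_{12})^2 + (\frac{11582}{12027})^2*(\gamma_{13})^2 + (-\frac{5040}{4009})^2*(\gamma_{23})^2 = \frac{17640000}{16072081}*(+1) + \frac{134142724}{144648729}*(+1) + \frac{25401600}{16072081}*(-1) = \frac{4}{9} (each basis 2-blade squares to minus the product of its generators' squares); cross terms between blades sharing an index anticommute and cancel. So B^2 = \frac{4}{9}.
Answer: boost, certificate B^2 = \frac{4}{9}. Key observation: B^2 = \frac{4}{9} is a conjugation invariant, so its sign decides the class regardless of the surface form of B.


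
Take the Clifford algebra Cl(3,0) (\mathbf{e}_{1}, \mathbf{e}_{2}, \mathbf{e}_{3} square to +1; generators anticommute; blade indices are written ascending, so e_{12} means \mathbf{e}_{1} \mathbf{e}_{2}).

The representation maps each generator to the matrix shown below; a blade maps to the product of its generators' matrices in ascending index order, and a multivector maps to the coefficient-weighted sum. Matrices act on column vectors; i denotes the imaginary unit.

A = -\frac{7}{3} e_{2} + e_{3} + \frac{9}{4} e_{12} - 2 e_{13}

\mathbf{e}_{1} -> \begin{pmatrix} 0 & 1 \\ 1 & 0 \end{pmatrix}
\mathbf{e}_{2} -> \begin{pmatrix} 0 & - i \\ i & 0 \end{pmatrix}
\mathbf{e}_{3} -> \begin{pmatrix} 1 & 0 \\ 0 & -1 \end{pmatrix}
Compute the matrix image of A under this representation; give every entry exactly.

Bivector images (products of the table entries): rho(e_{12}) = rho(\mathbf{e}_{1})rho(\mathbf{e}_{2}) = \begin{pmatrix} i & 0 \\ 0 & - i \end{pmatrix}; rho(e_{13}) = rho(\mathbf{e}_{1})rho(\mathbf{e}_{3}) = \begin{pmatrix} 0 & -1 \\ 1 & 0 \end{pmatrix}.
M = (-\frac{7}{3})*rho(e_{2}) + (1)*rho(e_{3}) + (\frac{9}{4})*rho(e_{12}) + (-2)*rho(e_{13}), summed entrywise:
Answer: \begin{pmatrix} 1 + \frac{9 i}{4} & 2 + \frac{7 i}{3} \\ -2 - \frac{7 i}{3} & -1 - \frac{9 i}{4} \end{pmatrix}


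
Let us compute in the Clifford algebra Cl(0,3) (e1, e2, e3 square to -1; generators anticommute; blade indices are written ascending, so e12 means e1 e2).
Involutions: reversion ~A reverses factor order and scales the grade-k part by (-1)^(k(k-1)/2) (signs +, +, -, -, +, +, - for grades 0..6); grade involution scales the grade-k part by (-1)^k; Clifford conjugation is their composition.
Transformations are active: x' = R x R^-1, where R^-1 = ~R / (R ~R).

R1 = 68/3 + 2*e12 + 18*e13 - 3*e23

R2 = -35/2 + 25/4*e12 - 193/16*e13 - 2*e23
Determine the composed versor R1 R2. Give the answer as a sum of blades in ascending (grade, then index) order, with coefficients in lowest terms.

Distribute over the terms of R1 (each basis-blade product reordered to ascending indices, repeated generators contracted through their squares):
(68/3) R2 = -1190/3 + 425/3*e12 - 3281/12*e13 - 136/3*e23
(2*e12) R2 = -25/2 - 35*e12 + 4*e13 - 193/8*e23
(18*e13) R2 = 1737/8 - 36*e12 - 315*e13 - 225/2*e23
(-3*e23) R2 = -6 - 579/16*e12 - 75/4*e13 + 105/2*e23
Summing the partial products and collecting blades:
Answer: -4753/24 + 1655/48*e12 - 3619/6*e13 - 3107/24*e23


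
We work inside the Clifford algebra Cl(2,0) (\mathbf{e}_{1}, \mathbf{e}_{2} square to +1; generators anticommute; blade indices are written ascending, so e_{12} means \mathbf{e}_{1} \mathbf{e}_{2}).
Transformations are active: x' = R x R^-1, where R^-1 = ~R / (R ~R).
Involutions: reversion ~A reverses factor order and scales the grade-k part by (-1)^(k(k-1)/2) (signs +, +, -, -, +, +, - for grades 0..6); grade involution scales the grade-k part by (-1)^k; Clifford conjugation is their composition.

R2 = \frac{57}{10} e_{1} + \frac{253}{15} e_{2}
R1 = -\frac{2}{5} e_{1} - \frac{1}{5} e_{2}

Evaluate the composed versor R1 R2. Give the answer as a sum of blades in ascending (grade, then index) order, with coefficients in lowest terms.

Distribute over the terms of R1 (each basis-blade product reordered to ascending indices, repeated generators contracted through their squares):
(-\frac{2}{5} e_{1}) R2 = -\frac{57}{25} - \frac{506}{75} e_{12}
(-\frac{1}{5} e_{2}) R2 = -\frac{253}{75} + \frac{57}{50} e_{12}
Summing the partial products and collecting blades:
Answer: -\frac{424}{75} - \frac{841}{150} e_{12}


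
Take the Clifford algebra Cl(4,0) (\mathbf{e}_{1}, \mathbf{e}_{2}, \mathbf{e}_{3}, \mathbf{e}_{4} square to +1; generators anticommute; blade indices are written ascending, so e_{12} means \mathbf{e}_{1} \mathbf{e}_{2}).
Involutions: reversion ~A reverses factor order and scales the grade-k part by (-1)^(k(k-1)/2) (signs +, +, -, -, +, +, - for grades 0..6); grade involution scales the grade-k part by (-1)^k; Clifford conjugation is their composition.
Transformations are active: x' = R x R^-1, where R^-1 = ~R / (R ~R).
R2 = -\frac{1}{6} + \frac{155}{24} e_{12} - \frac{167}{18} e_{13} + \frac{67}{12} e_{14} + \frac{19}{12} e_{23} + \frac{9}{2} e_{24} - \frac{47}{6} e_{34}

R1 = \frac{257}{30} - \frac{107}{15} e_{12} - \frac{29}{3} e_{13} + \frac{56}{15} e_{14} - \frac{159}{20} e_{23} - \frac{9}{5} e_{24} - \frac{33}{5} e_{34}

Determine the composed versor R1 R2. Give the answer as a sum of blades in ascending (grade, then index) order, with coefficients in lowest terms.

Distribute over the grade parts of R1 (each basis-blade product reordered to ascending indices, repeated generators contracted through their squares):
<R1>_0 (= \frac{257}{30}) R2 = -\frac{257}{180} + \frac{7967}{144} e_{12} - \frac{42919}{540} e_{13} + \frac{17219}{360} e_{14} + \frac{4883}{360} e_{23} + \frac{771}{20} e_{24} - \frac{12079}{180} e_{34}
<R1>_2 (= -\frac{107}{15} e_{12} - \frac{29}{3} e_{13} + \frac{56}{15} e_{14} - \frac{159}{20} e_{23} - \frac{9}{5} e_{24} - \frac{33}{5} e_{34}) R2 = -\frac{206221}{2160} + \frac{4565}{72} e_{12} + \frac{49039}{1440} e_{13} - \frac{793}{120} e_{14} - \frac{92387}{540} e_{23} + \frac{49307}{360} e_{24} + \frac{57629}{1080} e_{34} + \frac{227}{144} e_{1234}
Summing the partial products and collecting blades:
Answer: -\frac{41861}{432} + \frac{5699}{48} e_{12} - \frac{39247}{864} e_{13} + \frac{371}{9} e_{14} - \frac{34025}{216} e_{23} + \frac{12637}{72} e_{24} - \frac{2969}{216} e_{34} + \frac{227}{144} e_{1234}


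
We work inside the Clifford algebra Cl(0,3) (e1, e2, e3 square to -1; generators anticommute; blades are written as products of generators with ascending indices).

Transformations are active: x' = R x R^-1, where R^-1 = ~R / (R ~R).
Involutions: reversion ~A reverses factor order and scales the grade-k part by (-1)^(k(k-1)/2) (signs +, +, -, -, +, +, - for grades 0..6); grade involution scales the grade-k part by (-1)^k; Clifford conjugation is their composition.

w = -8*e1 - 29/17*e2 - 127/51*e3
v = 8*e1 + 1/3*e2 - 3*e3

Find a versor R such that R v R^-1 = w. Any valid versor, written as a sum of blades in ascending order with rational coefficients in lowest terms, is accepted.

Why this works: both vectors square to -658/9, so q(v) = q(w) and R = v + w = -70/51*e2 - 280/51*e3 carries v to w — its own direction survives, the complement (v - w)/2 flips.
Answer: -70/51*e2 - 280/51*e3


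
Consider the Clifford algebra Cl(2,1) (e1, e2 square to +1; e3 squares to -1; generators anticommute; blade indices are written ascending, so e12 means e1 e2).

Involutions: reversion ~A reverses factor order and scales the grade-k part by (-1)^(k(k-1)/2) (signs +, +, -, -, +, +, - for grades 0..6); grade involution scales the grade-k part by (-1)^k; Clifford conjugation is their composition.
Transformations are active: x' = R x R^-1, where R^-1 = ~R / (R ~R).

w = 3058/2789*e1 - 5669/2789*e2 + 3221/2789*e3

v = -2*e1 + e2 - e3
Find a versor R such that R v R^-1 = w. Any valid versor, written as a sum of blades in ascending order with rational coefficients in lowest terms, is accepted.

Sketch: the shared square 4 makes R = v + w = -2520/2789*e1 - 2880/2789*e2 + 432/2789*e3 the natural versor; its sandwich fixes that direction, negates (v - w)/2, and sends v to w.
Answer: -2520/2789*e1 - 2880/2789*e2 + 432/2789*e3


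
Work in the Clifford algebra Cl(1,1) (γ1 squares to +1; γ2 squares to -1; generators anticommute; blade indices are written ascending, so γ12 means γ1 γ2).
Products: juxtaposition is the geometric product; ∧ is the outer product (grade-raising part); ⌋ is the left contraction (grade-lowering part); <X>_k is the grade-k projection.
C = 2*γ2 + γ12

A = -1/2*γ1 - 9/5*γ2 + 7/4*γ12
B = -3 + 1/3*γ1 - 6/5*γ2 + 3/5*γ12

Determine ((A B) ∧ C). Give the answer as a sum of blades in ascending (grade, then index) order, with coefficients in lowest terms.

step 1: -383/300 + 63/25*γ1 + 271/60*γ2 - 81/20*γ12
step 2: -383/150*γ2 + 1129/300*γ12
Answer: -383/150*γ2 + 1129/300*γ12


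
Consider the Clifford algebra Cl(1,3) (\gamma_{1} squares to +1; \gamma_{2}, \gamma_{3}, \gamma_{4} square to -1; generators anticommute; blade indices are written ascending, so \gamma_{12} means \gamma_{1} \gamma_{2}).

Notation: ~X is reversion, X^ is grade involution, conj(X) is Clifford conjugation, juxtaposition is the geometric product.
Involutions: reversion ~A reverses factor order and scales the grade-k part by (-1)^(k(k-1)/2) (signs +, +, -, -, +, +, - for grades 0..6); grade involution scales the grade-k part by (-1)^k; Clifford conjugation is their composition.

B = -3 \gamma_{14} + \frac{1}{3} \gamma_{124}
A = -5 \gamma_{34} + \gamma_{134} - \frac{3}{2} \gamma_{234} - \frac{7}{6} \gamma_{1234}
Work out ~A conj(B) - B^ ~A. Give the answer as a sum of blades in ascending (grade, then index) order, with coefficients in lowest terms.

first term: \frac{61}{18} \gamma_{3} - \frac{31}{2} \gamma_{13} - \frac{19}{6} \gamma_{23} + \frac{17}{6} \gamma_{123}
second term: -\frac{47}{18} \gamma_{3} - \frac{31}{2} \gamma_{13} + \frac{23}{6} \gamma_{23} + \frac{17}{6} \gamma_{123}
Answer: 6 \gamma_{3} - 7 \gamma_{23}


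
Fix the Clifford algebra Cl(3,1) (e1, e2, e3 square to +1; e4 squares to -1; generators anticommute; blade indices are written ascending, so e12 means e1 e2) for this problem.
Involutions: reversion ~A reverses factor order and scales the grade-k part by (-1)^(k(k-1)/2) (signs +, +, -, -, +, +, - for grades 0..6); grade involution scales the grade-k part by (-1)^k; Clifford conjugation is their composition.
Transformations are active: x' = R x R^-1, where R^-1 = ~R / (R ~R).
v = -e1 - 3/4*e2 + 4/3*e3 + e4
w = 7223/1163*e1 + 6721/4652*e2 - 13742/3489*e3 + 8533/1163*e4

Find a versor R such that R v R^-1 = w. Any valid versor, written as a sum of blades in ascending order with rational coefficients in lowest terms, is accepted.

Key observation: q(v) = q(w) = 337/144 (sandwiches preserve the norm), so R = v + w = 6060/1163*e1 + 808/1163*e2 - 3030/1163*e3 + 9696/1163*e4 works whenever it is invertible — the component of v along it is kept and (v - w)/2 reverses, sending v to w.
Answer: 6060/1163*e1 + 808/1163*e2 - 3030/1163*e3 + 9696/1163*e4


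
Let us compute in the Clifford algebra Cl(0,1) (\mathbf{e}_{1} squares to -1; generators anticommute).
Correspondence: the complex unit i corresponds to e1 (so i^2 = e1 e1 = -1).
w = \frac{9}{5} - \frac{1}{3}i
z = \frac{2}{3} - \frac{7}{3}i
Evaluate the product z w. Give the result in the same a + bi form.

In blades: z = \frac{2}{3} - \frac{7}{3} e_{1}, w = \frac{9}{5} - \frac{1}{3} e_{1}.
Distribute z over w term by term (generator squares from the signature, products reordered to ascending indices): (\frac{2}{3})*w = \frac{6}{5} - \frac{2}{9} e_{1}; (-\frac{7}{3} e_{1})*w = -\frac{7}{9} - \frac{21}{5} e_{1}.
Sum: \frac{19}{45} - \frac{199}{45} e_{1}; translating back through the correspondence:
Answer: \frac{19}{45} - \frac{199}{45}i


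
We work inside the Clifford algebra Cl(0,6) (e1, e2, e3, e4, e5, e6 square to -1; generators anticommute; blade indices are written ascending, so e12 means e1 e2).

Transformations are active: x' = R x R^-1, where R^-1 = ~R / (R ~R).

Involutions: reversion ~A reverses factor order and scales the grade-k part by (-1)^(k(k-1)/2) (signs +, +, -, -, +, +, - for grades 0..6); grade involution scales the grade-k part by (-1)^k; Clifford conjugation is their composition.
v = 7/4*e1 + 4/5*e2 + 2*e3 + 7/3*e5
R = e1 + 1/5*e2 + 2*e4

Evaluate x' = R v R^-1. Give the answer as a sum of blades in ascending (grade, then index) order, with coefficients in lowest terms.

~R = e1 + 1/5*e2 + 2*e4, and R ~R = -126/25, so R^-1 = ~R / (-126/25).
R v = -191/100 + 9/20*e12 + 2*e13 - 7/2*e14 + 7/3*e15 + 2/5*e23 - 8/5*e24 + 7/15*e25 - 4*e34 + 14/3*e45
Answer: -125/126*e1 - 817/1260*e2 - 2*e3 + 191/126*e4 - 7/3*e5


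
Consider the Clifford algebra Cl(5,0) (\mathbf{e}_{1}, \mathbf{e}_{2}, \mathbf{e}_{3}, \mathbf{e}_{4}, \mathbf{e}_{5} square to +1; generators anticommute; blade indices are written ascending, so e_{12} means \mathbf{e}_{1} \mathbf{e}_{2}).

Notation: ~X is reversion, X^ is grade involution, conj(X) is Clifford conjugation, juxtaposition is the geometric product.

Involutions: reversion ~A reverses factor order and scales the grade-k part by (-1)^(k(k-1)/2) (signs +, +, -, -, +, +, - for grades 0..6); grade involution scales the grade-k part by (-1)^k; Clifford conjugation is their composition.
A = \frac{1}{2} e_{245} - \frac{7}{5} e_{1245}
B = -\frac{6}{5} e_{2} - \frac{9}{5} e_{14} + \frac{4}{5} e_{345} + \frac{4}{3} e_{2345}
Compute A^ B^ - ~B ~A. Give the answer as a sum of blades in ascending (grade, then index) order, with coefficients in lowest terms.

first term: \frac{2}{3} e_{3} + \frac{28}{15} e_{13} - \frac{2}{5} e_{23} + \frac{63}{25} e_{25} - \frac{3}{5} e_{45} - \frac{28}{25} e_{123} + \frac{9}{10} e_{125} - \frac{42}{25} e_{145}
second term: -\frac{2}{3} e_{3} - \frac{28}{15} e_{13} + \frac{2}{5} e_{23} - \frac{63}{25} e_{25} + \frac{3}{5} e_{45} - \frac{28}{25} e_{123} + \frac{9}{10} e_{125} - \frac{42}{25} e_{145}
Answer: \frac{4}{3} e_{3} + \frac{56}{15} e_{13} - \frac{4}{5} e_{23} + \frac{126}{25} e_{25} - \frac{6}{5} e_{45}


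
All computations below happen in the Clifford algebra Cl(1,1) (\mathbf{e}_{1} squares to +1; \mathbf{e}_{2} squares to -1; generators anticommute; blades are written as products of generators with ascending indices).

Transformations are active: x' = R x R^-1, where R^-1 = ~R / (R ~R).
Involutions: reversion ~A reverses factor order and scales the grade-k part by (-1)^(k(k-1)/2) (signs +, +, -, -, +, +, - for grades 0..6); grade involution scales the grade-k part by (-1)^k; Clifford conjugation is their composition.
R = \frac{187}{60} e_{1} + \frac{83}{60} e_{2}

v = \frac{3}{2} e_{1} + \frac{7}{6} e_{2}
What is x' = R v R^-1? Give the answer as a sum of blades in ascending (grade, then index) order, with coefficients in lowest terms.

~R = \frac{187}{60} e_{1} + \frac{83}{60} e_{2}, and R ~R = \frac{39}{5}, so R^-1 = ~R / (\frac{39}{5}).
R v = \frac{551}{180} + \frac{281}{180} e_{1} e_{2}
Answer: \frac{39857}{42120} e_{1} - \frac{3407}{42120} e_{2}


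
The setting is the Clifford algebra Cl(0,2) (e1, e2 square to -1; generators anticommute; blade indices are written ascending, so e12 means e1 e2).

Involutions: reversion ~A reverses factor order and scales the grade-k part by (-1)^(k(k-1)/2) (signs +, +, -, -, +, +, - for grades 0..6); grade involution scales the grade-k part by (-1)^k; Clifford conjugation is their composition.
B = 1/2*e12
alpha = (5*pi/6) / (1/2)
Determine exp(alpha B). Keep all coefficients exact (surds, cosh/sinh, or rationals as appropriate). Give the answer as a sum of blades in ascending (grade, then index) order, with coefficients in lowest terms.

B^2 = (1/2)^2*(e12)^2 = 1/4*(-1) = -1/4 (a basis 2-blade squares to minus the product of its generators' squares).
B^2 = -1/4 — circular case — the even/odd split gives cos and sin: l = 1/2, alpha*l = 5*pi/6, so exp(alpha B) = cos(5*pi/6) + (sin(5*pi/6)/(1/2))*B = -sqrt(3)/2 + (1)*B.
Answer: -sqrt(3)/2 + 1/2*e12


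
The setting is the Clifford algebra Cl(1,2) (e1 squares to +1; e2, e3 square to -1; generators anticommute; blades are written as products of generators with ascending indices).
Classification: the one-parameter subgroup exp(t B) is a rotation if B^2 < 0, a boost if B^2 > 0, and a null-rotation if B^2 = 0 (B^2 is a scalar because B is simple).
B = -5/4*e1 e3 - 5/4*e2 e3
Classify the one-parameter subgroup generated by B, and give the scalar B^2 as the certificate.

B^2 term by term: the squares give (-5/4)^2*(e1 e3)^2 + (-5/4)^2*(e2 e3)^2 = 25/16*(+1) + 25/16*(-1) = 0 (each basis 2-blade squares to minus the product of its generators' squares); cross terms between blades sharing an index anticommute and cancel. So B^2 = 0.
Answer: null-rotation, certificate B^2 = 0. The scalar 0 is the complete invariant here: its sign names the subgroup type.


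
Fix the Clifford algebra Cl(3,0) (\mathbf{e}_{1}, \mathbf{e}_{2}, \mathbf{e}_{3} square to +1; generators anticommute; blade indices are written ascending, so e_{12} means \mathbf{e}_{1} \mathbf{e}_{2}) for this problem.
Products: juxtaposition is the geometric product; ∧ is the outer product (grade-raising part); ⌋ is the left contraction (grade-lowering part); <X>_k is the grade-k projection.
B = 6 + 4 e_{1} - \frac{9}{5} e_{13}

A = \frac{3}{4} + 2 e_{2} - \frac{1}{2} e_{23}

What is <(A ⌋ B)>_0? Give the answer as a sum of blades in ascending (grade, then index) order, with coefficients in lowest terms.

step 1: \frac{9}{2} + 3 e_{1} - \frac{27}{20} e_{13}
step 2: \frac{9}{2}
Answer: \frac{9}{2}


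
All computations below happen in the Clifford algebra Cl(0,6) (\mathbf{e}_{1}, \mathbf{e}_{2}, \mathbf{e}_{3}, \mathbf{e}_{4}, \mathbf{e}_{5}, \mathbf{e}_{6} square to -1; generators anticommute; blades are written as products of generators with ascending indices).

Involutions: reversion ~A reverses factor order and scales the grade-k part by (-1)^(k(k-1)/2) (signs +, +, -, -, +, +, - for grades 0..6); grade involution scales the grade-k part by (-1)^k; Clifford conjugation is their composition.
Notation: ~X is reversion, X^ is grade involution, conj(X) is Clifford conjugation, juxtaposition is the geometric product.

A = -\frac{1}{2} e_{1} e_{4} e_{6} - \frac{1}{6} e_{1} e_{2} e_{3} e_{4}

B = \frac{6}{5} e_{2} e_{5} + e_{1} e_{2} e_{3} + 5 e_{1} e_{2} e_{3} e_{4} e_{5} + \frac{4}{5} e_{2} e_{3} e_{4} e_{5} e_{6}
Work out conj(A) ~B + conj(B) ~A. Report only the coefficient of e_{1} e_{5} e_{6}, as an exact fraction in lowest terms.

first term: -\frac{1}{6} e_{4} - \frac{5}{6} e_{5} - \frac{2}{15} e_{1} e_{5} e_{6} - \frac{2}{5} e_{1} e_{2} e_{3} e_{5} - \frac{1}{5} e_{1} e_{3} e_{4} e_{5} - \frac{1}{2} e_{2} e_{3} e_{4} e_{6} - \frac{5}{2} e_{2} e_{3} e_{5} e_{6} - \frac{3}{5} e_{1} e_{2} e_{4} e_{5} e_{6}
second term: -\frac{1}{6} e_{4} + \frac{5}{6} e_{5} - \frac{2}{15} e_{1} e_{5} e_{6} + \frac{2}{5} e_{1} e_{2} e_{3} e_{5} + \frac{1}{5} e_{1} e_{3} e_{4} e_{5} - \frac{1}{2} e_{2} e_{3} e_{4} e_{6} + \frac{5}{2} e_{2} e_{3} e_{5} e_{6} + \frac{3}{5} e_{1} e_{2} e_{4} e_{5} e_{6}
Answer: -\frac{4}{15}


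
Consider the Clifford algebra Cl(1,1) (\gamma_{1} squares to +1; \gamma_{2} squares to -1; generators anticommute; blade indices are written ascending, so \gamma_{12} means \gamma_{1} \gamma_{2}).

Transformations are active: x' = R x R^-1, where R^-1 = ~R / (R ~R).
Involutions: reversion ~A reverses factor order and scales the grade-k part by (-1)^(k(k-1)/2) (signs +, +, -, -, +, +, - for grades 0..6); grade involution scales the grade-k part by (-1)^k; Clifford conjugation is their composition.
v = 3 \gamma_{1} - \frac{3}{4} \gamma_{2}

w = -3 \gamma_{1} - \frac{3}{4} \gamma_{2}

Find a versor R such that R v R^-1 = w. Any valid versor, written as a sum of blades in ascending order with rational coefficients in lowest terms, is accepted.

R = v + w = -\frac{3}{2} \gamma_{2} works: the equal norms (\frac{135}{16}) guarantee its sandwich swaps v into w.
Answer: -\frac{3}{2} \gamma_{2}


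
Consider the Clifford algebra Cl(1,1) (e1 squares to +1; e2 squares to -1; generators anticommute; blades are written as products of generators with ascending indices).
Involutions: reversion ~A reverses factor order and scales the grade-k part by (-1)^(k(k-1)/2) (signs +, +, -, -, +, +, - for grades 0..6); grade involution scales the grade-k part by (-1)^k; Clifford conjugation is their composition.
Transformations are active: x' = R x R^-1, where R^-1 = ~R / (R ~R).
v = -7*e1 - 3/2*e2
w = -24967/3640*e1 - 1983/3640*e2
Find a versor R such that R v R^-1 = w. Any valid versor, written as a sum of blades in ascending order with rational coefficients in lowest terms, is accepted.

R = v + w = -50447/3640*e1 - 7443/3640*e2 works: the equal norms (187/4) guarantee its sandwich swaps v into w.
Answer: -50447/3640*e1 - 7443/3640*e2


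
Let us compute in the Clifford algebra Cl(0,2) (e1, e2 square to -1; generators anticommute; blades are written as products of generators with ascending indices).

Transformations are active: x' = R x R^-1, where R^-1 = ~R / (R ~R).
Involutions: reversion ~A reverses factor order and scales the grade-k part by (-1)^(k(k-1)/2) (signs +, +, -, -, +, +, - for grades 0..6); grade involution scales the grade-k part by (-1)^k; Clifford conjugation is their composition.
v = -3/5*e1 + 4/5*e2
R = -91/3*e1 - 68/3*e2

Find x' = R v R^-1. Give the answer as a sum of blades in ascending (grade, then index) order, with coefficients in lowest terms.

~R = -91/3*e1 - 68/3*e2, and R ~R = -12905/9, so R^-1 = ~R / (-12905/9).
R v = -1/15 - 568/15*e1 e2
Answer: 38533/64525*e1 - 51756/64525*e2


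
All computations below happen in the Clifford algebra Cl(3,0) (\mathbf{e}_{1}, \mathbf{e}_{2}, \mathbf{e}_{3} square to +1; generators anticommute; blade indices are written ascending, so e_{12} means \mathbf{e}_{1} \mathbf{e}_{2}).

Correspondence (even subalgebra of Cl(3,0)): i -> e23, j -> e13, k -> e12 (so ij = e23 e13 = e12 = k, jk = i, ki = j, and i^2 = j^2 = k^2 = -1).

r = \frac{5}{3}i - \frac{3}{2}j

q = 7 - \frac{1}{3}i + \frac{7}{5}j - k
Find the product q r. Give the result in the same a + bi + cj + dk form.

In blades: q = 7 - e_{12} + \frac{7}{5} e_{13} - \frac{1}{3} e_{23}, r = -\frac{3}{2} e_{13} + \frac{5}{3} e_{23}.
Distribute q over r term by term (generator squares from the signature, products reordered to ascending indices): (7)*r = -\frac{21}{2} e_{13} + \frac{35}{3} e_{23}; (-e_{12})*r = -\frac{5}{3} e_{13} - \frac{3}{2} e_{23}; (\frac{7}{5} e_{13})*r = \frac{21}{10} - \frac{7}{3} e_{12}; (-\frac{1}{3} e_{23})*r = \frac{5}{9} + \frac{1}{2} e_{12}.
Sum: \frac{239}{90} - \frac{11}{6} e_{12} - \frac{73}{6} e_{13} + \frac{61}{6} e_{23}; translating back through the correspondence:
Answer: \frac{239}{90} + \frac{61}{6}i - \frac{73}{6}j - \frac{11}{6}k


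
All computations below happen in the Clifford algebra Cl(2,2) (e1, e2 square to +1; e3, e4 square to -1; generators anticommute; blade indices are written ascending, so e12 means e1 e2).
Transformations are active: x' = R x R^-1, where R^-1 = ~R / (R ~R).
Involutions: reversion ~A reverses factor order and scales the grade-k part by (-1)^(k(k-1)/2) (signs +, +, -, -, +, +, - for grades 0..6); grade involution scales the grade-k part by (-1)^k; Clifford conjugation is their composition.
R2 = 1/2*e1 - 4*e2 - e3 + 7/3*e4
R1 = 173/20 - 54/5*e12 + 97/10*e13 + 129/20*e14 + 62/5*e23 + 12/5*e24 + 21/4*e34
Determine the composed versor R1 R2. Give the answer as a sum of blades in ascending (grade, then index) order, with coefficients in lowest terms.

Distribute over the terms of R2 (each basis-blade product reordered to ascending indices, repeated generators contracted through their squares):
R1 (1/2*e1) = 173/40*e1 + 27/5*e2 - 97/20*e3 - 129/40*e4 + 31/5*e123 + 6/5*e124 + 21/8*e134
R1 (-4*e2) = 216/5*e1 - 173/5*e2 + 248/5*e3 + 48/5*e4 + 194/5*e123 + 129/5*e124 - 21*e234
R1 (-e3) = 97/10*e1 + 62/5*e2 - 173/20*e3 - 21/4*e4 + 54/5*e123 + 129/20*e134 + 12/5*e234
R1 (7/3*e4) = -301/20*e1 - 28/5*e2 - 49/4*e3 + 1211/60*e4 - 126/5*e124 + 679/30*e134 + 434/15*e234
Summing the partial products and collecting blades:
Answer: 1687/40*e1 - 112/5*e2 + 477/20*e3 + 2557/120*e4 + 279/5*e123 + 9/5*e124 + 761/24*e134 + 31/3*e234


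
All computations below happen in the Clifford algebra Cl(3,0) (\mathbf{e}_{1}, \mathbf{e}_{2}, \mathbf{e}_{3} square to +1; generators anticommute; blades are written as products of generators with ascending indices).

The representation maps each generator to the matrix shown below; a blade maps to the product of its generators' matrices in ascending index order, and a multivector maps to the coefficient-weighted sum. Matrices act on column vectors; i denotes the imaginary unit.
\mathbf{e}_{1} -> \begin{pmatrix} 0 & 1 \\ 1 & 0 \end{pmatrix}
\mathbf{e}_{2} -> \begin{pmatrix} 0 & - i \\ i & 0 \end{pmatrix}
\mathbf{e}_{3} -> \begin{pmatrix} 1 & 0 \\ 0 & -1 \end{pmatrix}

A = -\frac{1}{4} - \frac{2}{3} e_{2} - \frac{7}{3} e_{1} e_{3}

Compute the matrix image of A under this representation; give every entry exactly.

Bivector images (products of the table entries): rho(e_{1} e_{3}) = rho(\mathbf{e}_{1})rho(\mathbf{e}_{3}) = \begin{pmatrix} 0 & -1 \\ 1 & 0 \end{pmatrix}.
M = (-\frac{1}{4})*1 + (-\frac{2}{3})*rho(e_{2}) + (-\frac{7}{3})*rho(e_{1} e_{3}), summed entrywise (1 is the identity matrix):
Answer: \begin{pmatrix} - \frac{1}{4} & \frac{7}{3} + \frac{2 i}{3} \\ - \frac{7}{3} - \frac{2 i}{3} & - \frac{1}{4} \end{pmatrix}


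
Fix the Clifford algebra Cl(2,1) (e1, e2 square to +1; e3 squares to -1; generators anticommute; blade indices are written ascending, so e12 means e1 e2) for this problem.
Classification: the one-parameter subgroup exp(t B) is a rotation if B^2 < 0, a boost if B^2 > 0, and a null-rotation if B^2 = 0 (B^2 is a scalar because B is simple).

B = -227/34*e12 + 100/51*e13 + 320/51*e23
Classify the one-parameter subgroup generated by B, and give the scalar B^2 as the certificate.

B^2 term by term: the squares give (-227/34)^2*(e12)^2 + (100/51)^2*(e13)^2 + (320/51)^2*(e23)^2 = 51529/1156*(-1) + 10000/2601*(+1) + 102400/2601*(+1) = -49/36 (each basis 2-blade squares to minus the product of its generators' squares); cross terms between blades sharing an index anticommute and cancel. So B^2 = -49/36.
Answer: rotation, certificate B^2 = -49/36. Key observation: B^2 = -49/36 is a conjugation invariant, so its sign decides the class regardless of the surface form of B.


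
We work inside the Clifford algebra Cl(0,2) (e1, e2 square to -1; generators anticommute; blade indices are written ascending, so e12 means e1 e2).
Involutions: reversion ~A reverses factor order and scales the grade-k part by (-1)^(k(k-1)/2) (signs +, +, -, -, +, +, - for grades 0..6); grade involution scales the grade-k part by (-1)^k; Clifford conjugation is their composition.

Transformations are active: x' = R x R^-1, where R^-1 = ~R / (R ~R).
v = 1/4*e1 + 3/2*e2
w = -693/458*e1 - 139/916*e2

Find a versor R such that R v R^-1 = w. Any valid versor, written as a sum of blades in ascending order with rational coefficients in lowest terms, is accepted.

The midline construction: v and w both square to -37/16, so reflecting in their sum -1157/916*e1 + 1235/916*e2 exchanges them.
Answer: -1157/916*e1 + 1235/916*e2


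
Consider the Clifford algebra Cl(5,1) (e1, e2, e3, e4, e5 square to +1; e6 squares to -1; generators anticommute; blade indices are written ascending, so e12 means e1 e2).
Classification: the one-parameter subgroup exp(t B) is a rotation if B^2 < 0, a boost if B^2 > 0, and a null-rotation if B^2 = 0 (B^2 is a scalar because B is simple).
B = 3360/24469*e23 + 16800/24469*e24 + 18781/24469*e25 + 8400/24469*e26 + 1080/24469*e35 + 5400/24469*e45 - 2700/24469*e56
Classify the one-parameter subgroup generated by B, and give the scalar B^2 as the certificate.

B^2 term by term: the squares give (3360/24469)^2*(e23)^2 + (16800/24469)^2*(e24)^2 + (18781/24469)^2*(e25)^2 + (8400/24469)^2*(e26)^2 + (1080/24469)^2*(e35)^2 + (5400/24469)^2*(e45)^2 + (-2700/24469)^2*(e56)^2 = 11289600/598731961*(-1) + 282240000/598731961*(-1) + 352725961/598731961*(-1) + 70560000/598731961*(+1) + 1166400/598731961*(-1) + 29160000/598731961*(-1) + 7290000/598731961*(+1) = -1 (each basis 2-blade squares to minus the product of its generators' squares); cross terms between blades sharing an index anticommute and cancel; the commuting (index-disjoint) pairs give grade-4 terms 2*c*c'*(blade product), which cancel blade by blade — e2345: 36288000/598731961 - 36288000/598731961 = 0; e2356: -18144000/598731961 + 18144000/598731961 = 0; e2456: -90720000/598731961 + 90720000/598731961 = 0 — confirming B is simple. So B^2 = -1.
Answer: rotation, certificate B^2 = -1. Because -1 is invariant under every versor sandwich, the classification follows from its sign alone.
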